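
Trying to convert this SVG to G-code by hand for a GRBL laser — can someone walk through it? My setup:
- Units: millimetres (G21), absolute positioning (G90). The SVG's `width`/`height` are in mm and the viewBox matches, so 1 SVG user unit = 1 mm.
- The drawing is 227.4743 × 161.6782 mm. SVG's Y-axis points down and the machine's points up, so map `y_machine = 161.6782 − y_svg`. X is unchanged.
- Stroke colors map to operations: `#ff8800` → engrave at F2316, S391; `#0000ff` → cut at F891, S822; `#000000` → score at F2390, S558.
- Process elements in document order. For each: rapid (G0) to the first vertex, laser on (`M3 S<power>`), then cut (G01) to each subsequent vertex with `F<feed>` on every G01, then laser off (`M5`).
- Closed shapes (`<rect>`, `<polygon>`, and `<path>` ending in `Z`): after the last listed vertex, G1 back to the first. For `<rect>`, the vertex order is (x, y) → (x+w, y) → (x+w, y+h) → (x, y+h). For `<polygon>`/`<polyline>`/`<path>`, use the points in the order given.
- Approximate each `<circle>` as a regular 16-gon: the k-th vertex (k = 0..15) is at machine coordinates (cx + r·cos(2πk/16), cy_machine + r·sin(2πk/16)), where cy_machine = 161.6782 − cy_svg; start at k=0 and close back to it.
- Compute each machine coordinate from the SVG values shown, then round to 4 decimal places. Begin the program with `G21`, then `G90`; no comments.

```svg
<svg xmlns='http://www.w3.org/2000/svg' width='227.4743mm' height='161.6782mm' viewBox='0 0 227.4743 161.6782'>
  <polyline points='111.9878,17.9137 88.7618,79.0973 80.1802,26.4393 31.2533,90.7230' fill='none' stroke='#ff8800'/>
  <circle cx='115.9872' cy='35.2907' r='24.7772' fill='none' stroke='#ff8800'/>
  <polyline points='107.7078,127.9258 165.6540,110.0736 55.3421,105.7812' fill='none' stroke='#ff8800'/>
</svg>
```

G21
G90
G0 X111.9878 Y143.7645
M3 S391
G01 X88.7618 Y82.5809 F2316
G01 X80.1802 Y135.2389 F2316
G01 X31.2533 Y70.9552 F2316
M5
G0 X140.7644 Y126.3875
M3 S391
G01 X138.8783 Y135.8693 F2316
G01 X133.5073 Y143.9076 F2316
G01 X125.4690 Y149.2786 F2316
G01 X115.9872 Y151.1647 F2316
G01 X106.5054 Y149.2786 F2316
G01 X98.4671 Y143.9076 F2316
G01 X93.0961 Y135.8693 F2316
G01 X91.2100 Y126.3875 F2316
G01 X93.0961 Y116.9057 F2316
G01 X98.4671 Y108.8674 F2316
G01 X106.5054 Y103.4964 F2316
G01 X115.9872 Y101.6103 F2316
G01 X125.4690 Y103.4964 F2316
G01 X133.5073 Y108.8674 F2316
G01 X138.8783 Y116.9057 F2316
G01 X140.7644 Y126.3875 F2316
M5
G0 X107.7078 Y33.7524
M3 S391
G01 X165.6540 Y51.6046 F2316
G01 X55.3421 Y55.8970 F2316
M5

Since the viewBox matches the mm dimensions, user units are millimetres directly. The only transform is the Y-flip y_m = 161.6782 − y_svg.

Shape 1 is a open polyline drawn with `<polyline>`. Its stroke #ff8800 means engrave at S391, F2316. After flipping Y the toolpath is (111.9878,143.7645) → (88.7618,82.5809) → (80.1802,135.2389) → (31.2533,70.9552).

Shape 2 is a circle drawn with `<circle>`. Its stroke #ff8800 means engrave at S391, F2316. After flipping Y the toolpath is (140.7644,126.3875) → (138.8783,135.8693) → (133.5073,143.9076) → (125.4690,149.2786) → (115.9872,151.1647) → (106.5054,149.2786) → (98.4671,143.9076) → (93.0961,135.8693) → (91.2100,126.3875) → (93.0961,116.9057) → (98.4671,108.8674) → (106.5054,103.4964) → (115.9872,101.6103) → (125.4690,103.4964) → (133.5073,108.8674) → (138.8783,116.9057) → (140.7644,126.3875), returning to the start.

Shape 3 is a open polyline drawn with `<polyline>`. Its stroke #ff8800 means engrave at S391, F2316. After flipping Y the toolpath is (107.7078,33.7524) → (165.6540,51.6046) → (55.3421,55.8970).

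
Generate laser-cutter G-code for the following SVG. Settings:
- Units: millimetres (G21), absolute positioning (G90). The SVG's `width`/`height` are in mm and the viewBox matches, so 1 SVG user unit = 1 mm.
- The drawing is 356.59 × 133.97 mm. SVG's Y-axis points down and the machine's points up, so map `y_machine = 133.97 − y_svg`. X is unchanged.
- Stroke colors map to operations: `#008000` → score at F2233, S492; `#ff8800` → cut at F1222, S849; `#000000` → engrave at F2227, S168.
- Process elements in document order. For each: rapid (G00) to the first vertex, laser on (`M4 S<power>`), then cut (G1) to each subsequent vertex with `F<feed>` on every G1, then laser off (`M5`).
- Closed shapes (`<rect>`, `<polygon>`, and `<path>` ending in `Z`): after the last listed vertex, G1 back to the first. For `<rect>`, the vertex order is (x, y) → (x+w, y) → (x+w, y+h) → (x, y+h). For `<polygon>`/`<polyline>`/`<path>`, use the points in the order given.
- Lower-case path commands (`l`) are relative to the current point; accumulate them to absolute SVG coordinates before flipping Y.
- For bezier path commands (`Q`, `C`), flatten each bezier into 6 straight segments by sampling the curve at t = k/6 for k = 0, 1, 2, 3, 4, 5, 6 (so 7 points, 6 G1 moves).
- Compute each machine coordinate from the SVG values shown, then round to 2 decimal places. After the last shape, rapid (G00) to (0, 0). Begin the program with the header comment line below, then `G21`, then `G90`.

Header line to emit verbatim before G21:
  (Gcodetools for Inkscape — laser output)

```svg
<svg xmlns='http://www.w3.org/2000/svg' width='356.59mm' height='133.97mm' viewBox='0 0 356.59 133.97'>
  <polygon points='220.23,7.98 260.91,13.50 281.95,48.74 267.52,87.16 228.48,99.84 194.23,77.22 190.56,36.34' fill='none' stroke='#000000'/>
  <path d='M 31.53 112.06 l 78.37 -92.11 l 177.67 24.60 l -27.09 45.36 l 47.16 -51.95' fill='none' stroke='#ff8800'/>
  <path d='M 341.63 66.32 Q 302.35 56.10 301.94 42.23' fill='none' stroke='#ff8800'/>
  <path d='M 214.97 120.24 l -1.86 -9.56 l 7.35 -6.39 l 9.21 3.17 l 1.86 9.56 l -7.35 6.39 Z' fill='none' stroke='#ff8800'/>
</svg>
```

Since the viewBox matches the mm dimensions, user units are millimetres directly. The only transform is the Y-flip y_m = 133.97 − y_svg.

Shape 1 is a regular polygon drawn with `<polygon>`. Its stroke #000000 means engrave at S168, F2227. After flipping Y the toolpath is (220.23,125.99) → (260.91,120.47) → (281.95,85.23) → (267.52,46.81) → (228.48,34.13) → (194.23,56.75) → (190.56,97.63) → (220.23,125.99), returning to the start.

Shape 2 is a open polyline drawn with `<path>`. Its stroke #ff8800 means cut at S849, F1222. After flipping Y the toolpath is (31.53,21.91) → (109.90,114.02) → (287.57,89.42) → (260.48,44.06) → (307.64,96.01).

Shape 3 is a quadratic bezier drawn with `<path>`. Its stroke #ff8800 means cut at S849, F1222. After flipping Y the toolpath is (341.63,67.65) → (329.62,71.16) → (319.76,74.87) → (312.07,78.78) → (306.53,82.90) → (303.16,87.22) → (301.94,91.74).

Shape 4 is a regular polygon drawn with `<path>`. Its stroke #ff8800 means cut at S849, F1222. After flipping Y the toolpath is (214.97,13.73) → (213.11,23.29) → (220.46,29.68) → (229.67,26.51) → (231.53,16.95) → (224.18,10.56) → (214.97,13.73), returning to the start.

(Gcodetools for Inkscape — laser output)
G21
G90
G00 X220.23 Y125.99
M4 S168
G1 X260.91 Y120.47 F2227
G1 X281.95 Y85.23 F2227
G1 X267.52 Y46.81 F2227
G1 X228.48 Y34.13 F2227
G1 X194.23 Y56.75 F2227
G1 X190.56 Y97.63 F2227
G1 X220.23 Y125.99 F2227
M5
G00 X31.53 Y21.91
M4 S849
G1 X109.90 Y114.02 F1222
G1 X287.57 Y89.42 F1222
G1 X260.48 Y44.06 F1222
G1 X307.64 Y96.01 F1222
M5
G00 X341.63 Y67.65
M4 S849
G1 X329.62 Y71.16 F1222
G1 X319.76 Y74.87 F1222
G1 X312.07 Y78.78 F1222
G1 X306.53 Y82.90 F1222
G1 X303.16 Y87.22 F1222
G1 X301.94 Y91.74 F1222
M5
G00 X214.97 Y13.73
M4 S849
G1 X213.11 Y23.29 F1222
G1 X220.46 Y29.68 F1222
G1 X229.67 Y26.51 F1222
G1 X231.53 Y16.95 F1222
G1 X224.18 Y10.56 F1222
G1 X214.97 Y13.73 F1222
M5
G00 X0.00 Y0.00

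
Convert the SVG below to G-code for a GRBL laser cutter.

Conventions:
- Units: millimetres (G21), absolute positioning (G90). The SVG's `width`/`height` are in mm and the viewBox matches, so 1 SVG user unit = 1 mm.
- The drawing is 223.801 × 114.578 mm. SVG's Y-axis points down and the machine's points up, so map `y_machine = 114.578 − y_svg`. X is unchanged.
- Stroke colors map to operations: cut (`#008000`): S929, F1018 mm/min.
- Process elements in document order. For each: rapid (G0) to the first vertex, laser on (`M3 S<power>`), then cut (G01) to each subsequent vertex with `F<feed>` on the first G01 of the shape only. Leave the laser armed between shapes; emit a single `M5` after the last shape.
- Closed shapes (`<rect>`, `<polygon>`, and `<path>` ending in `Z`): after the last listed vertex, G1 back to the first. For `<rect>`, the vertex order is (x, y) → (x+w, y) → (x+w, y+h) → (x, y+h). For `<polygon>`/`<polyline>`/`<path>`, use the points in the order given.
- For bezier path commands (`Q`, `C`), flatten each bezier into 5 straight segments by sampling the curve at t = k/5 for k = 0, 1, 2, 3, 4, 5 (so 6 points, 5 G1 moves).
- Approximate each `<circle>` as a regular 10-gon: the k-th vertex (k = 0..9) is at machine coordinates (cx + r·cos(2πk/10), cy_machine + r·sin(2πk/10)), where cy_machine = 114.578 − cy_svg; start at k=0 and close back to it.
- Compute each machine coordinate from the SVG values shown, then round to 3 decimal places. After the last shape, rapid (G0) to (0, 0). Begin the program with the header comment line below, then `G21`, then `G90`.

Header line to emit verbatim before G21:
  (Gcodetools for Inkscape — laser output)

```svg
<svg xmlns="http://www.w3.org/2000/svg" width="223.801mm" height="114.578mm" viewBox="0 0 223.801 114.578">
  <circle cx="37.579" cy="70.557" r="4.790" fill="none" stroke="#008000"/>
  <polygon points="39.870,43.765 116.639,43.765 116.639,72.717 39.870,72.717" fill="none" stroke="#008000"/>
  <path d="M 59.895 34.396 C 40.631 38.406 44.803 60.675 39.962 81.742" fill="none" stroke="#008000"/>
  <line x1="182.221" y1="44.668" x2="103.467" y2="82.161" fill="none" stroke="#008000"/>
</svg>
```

1 u = 1 mm; y_m = 114.578 − y.

[1] `<circle>` circle, #008000→cut S929 F1018: (42.369,44.021) → (41.454,46.836) → (39.059,48.577) → (36.099,48.577) → (33.704,46.836) → (32.789,44.021) → (33.704,41.206) → (36.099,39.465) → (39.059,39.465) → (41.454,41.206) → (42.369,44.021) (closed)

[2] `<polygon>` rectangle, #008000→cut S929 F1018: (39.870,70.813) → (116.639,70.813) → (116.639,41.861) → (39.870,41.861) → (39.870,70.813) (closed)

[3] `<path>` cubic bezier, #008000→cut S929 F1018: (59.895,80.182) → (50.889,75.741) → (45.951,67.851) → (43.522,57.448) → (42.045,45.465) → (39.962,32.836)

[4] `<line>` line segment, #008000→cut S929 F1018: (182.221,69.910) → (103.467,32.417)

(Gcodetools for Inkscape — laser output)
G21
G90
G0 X42.369 Y44.021
M3 S929
G01 X41.454 Y46.836 F1018
G01 X39.059 Y48.577
G01 X36.099 Y48.577
G01 X33.704 Y46.836
G01 X32.789 Y44.021
G01 X33.704 Y41.206
G01 X36.099 Y39.465
G01 X39.059 Y39.465
G01 X41.454 Y41.206
G01 X42.369 Y44.021
G0 X39.870 Y70.813
M3 S929
G01 X116.639 Y70.813 F1018
G01 X116.639 Y41.861
G01 X39.870 Y41.861
G01 X39.870 Y70.813
G0 X59.895 Y80.182
M3 S929
G01 X50.889 Y75.741 F1018
G01 X45.951 Y67.851
G01 X43.522 Y57.448
G01 X42.045 Y45.465
G01 X39.962 Y32.836
G0 X182.221 Y69.910
M3 S929
G01 X103.467 Y32.417 F1018
M5
G0 X0.000 Y0.000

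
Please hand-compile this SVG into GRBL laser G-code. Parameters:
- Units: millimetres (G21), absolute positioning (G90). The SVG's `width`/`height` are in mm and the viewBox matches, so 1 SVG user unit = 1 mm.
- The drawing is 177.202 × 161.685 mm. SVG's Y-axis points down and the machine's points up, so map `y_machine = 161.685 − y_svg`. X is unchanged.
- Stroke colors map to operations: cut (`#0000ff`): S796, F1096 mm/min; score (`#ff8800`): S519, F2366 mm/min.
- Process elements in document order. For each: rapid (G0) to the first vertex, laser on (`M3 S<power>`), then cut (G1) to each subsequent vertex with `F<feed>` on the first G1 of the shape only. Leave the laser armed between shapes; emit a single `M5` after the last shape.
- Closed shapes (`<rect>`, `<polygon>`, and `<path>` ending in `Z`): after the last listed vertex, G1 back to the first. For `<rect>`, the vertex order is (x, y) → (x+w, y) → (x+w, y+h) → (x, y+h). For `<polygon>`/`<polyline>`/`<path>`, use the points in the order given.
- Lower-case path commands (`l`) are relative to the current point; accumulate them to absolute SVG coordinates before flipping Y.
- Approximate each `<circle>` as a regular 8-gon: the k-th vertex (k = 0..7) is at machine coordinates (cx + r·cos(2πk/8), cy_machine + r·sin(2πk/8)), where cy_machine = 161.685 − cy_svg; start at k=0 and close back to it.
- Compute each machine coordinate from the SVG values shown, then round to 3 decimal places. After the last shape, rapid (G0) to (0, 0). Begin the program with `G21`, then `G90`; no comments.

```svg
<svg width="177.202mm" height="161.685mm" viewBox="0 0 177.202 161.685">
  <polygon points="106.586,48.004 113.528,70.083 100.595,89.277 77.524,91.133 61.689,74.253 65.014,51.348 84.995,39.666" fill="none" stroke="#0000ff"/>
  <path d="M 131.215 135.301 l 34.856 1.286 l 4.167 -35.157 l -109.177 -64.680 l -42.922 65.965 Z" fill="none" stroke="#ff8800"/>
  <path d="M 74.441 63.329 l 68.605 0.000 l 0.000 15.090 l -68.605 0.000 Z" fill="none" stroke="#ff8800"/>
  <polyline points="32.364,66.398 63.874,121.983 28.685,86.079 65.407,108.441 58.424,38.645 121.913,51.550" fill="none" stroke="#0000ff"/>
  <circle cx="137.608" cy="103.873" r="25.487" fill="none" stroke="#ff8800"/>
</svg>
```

G21
G90
G0 X106.586 Y113.681
M3 S796
G1 X113.528 Y91.602 F1096
G1 X100.595 Y72.408
G1 X77.524 Y70.552
G1 X61.689 Y87.432
G1 X65.014 Y110.337
G1 X84.995 Y122.019
G1 X106.586 Y113.681
G0 X131.215 Y26.384
M3 S519
G1 X166.071 Y25.098 F2366
G1 X170.238 Y60.255
G1 X61.061 Y124.935
G1 X18.139 Y58.970
G1 X131.215 Y26.384
G0 X74.441 Y98.356
M3 S519
G1 X143.046 Y98.356 F2366
G1 X143.046 Y83.266
G1 X74.441 Y83.266
G1 X74.441 Y98.356
G0 X32.364 Y95.287
M3 S796
G1 X63.874 Y39.702 F1096
G1 X28.685 Y75.606
G1 X65.407 Y53.244
G1 X58.424 Y123.040
G1 X121.913 Y110.135
G0 X163.095 Y57.812
M3 S519
G1 X155.630 Y75.834 F2366
G1 X137.608 Y83.299
G1 X119.586 Y75.834
G1 X112.121 Y57.812
G1 X119.586 Y39.790
G1 X137.608 Y32.325
G1 X155.630 Y39.790
G1 X163.095 Y57.812
M5
G0 X0.000 Y0.000

viewBox `0 0 177.202 161.685` with mm width/height → 1 unit = 1 mm. Flip: y_m = 161.685 − y_svg.

**Shape 1** — `<polygon>` regular polygon, stroke `#0000ff` → cut (S796, F1096). Machine vertices: (106.586,113.681) → (113.528,91.602) → (100.595,72.408) → (77.524,70.552) → (61.689,87.432) → (65.014,110.337) → (84.995,122.019) → (106.586,113.681). Closed: final G1 returns to the first vertex.

**Shape 2** — `<path>` closed polygon, stroke `#ff8800` → score (S519, F2366). Machine vertices: (131.215,26.384) → (166.071,25.098) → (170.238,60.255) → (61.061,124.935) → (18.139,58.970) → (131.215,26.384). Closed: final G1 returns to the first vertex.

**Shape 3** — `<path>` rectangle, stroke `#ff8800` → score (S519, F2366). Machine vertices: (74.441,98.356) → (143.046,98.356) → (143.046,83.266) → (74.441,83.266) → (74.441,98.356). Closed: final G1 returns to the first vertex.

**Shape 4** — `<polyline>` open polyline, stroke `#0000ff` → cut (S796, F1096). Machine vertices: (32.364,95.287) → (63.874,39.702) → (28.685,75.606) → (65.407,53.244) → (58.424,123.040) → (121.913,110.135). Open path.

**Shape 5** — `<circle>` circle, stroke `#ff8800` → score (S519, F2366). Machine vertices: (163.095,57.812) → (155.630,75.834) → (137.608,83.299) → (119.586,75.834) → (112.121,57.812) → (119.586,39.790) → (137.608,32.325) → (155.630,39.790) → (163.095,57.812). Closed: final G1 returns to the first vertex.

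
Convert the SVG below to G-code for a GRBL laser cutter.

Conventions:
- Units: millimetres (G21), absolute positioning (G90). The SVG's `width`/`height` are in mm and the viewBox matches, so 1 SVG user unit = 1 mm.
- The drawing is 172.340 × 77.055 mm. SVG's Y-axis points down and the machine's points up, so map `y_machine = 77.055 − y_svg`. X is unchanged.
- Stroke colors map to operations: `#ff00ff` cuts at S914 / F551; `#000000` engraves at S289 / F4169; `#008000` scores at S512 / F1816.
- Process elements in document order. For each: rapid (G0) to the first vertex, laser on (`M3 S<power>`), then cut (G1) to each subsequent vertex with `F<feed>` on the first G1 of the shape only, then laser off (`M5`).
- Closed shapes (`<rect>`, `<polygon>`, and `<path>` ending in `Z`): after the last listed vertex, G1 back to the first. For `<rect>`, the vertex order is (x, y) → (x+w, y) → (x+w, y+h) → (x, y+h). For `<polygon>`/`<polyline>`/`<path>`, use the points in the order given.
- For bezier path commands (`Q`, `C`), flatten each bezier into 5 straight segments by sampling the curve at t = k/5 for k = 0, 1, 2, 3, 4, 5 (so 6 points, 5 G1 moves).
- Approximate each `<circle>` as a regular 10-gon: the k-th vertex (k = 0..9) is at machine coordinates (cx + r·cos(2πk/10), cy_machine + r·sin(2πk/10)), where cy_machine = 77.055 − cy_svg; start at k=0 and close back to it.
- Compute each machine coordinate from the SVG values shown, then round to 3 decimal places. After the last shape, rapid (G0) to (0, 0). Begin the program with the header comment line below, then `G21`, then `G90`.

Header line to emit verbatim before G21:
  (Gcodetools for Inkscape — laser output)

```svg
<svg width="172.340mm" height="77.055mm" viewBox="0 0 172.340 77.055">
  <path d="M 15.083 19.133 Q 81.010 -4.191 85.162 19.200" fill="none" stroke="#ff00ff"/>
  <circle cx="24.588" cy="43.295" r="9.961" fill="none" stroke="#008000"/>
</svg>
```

(Gcodetools for Inkscape — laser output)
G21
G90
G0 X15.083 Y57.922
M3 S914
G1 X38.983 Y65.383 F551
G1 X57.941 Y69.107
G1 X71.956 Y69.093
G1 X81.030 Y65.343
G1 X85.162 Y57.855
M5
G0 X34.549 Y33.760
M3 S512
G1 X32.647 Y39.615 F1816
G1 X27.666 Y43.233
G1 X21.510 Y43.233
G1 X16.529 Y39.615
G1 X14.627 Y33.760
G1 X16.529 Y27.905
G1 X21.510 Y24.287
G1 X27.666 Y24.287
G1 X32.647 Y27.905
G1 X34.549 Y33.760
M5
G0 X0.000 Y0.000

viewBox `0 0 172.340 77.055` with mm width/height → 1 unit = 1 mm. Flip: y_m = 77.055 − y_svg.

**Shape 1** — `<path>` quadratic bezier, stroke `#ff00ff` → cut (S914, F551). Control points (SVG): P0=(15.083,19.133), P1=(81.010,-4.191), P2=(85.162,19.200); sampled at t=k/5. Machine vertices: (15.083,57.922) → (38.983,65.383) → (57.941,69.107) → (71.956,69.093) → (81.030,65.343) → (85.162,57.855). Open path.

**Shape 2** — `<circle>` circle, stroke `#008000` → score (S512, F1816). Machine vertices: (34.549,33.760) → (32.647,39.615) → (27.666,43.233) → (21.510,43.233) → (16.529,39.615) → (14.627,33.760) → (16.529,27.905) → (21.510,24.287) → (27.666,24.287) → (32.647,27.905) → (34.549,33.760). Closed: final G1 returns to the first vertex.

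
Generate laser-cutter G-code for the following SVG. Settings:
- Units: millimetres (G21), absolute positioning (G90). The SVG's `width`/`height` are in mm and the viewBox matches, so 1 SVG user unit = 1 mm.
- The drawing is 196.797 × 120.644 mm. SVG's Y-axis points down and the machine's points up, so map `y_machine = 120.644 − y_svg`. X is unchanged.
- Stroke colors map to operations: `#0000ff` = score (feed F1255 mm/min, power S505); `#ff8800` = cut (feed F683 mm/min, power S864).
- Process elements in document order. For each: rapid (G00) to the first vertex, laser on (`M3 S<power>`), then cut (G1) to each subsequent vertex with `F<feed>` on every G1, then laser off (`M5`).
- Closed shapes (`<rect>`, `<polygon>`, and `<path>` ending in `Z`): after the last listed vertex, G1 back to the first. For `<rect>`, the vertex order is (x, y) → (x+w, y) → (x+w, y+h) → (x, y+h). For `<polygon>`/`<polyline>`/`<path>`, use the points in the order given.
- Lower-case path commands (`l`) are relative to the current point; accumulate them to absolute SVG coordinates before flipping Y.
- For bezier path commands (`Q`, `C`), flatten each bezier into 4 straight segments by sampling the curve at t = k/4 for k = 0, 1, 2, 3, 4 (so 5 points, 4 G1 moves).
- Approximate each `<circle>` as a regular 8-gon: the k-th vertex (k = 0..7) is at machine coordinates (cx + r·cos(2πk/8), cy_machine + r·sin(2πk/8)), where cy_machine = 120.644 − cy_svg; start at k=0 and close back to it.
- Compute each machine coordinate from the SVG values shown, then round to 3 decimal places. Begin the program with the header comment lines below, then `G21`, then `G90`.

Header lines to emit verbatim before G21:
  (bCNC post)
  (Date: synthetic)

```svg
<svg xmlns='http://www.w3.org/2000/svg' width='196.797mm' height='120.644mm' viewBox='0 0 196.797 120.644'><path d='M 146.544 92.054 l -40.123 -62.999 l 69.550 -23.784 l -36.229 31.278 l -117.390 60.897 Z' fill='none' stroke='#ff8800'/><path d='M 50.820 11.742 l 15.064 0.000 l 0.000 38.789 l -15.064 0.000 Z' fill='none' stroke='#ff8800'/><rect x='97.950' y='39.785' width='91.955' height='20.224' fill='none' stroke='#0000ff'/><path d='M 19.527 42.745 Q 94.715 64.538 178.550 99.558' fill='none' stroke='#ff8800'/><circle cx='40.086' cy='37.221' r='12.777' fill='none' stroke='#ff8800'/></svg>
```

Since the viewBox matches the mm dimensions, user units are millimetres directly. The only transform is the Y-flip y_m = 120.644 − y_svg.

Shape 1 is a closed polygon drawn with `<path>`. Its stroke #ff8800 means cut at S864, F683. After flipping Y the toolpath is (146.544,28.590) → (106.421,91.589) → (175.971,115.373) → (139.742,84.095) → (22.352,23.198) → (146.544,28.590), returning to the start.

Shape 2 is a rectangle drawn with `<path>`. Its stroke #ff8800 means cut at S864, F683. After flipping Y the toolpath is (50.820,108.902) → (65.884,108.902) → (65.884,70.113) → (50.820,70.113) → (50.820,108.902), returning to the start.

Shape 3 is a rectangle drawn with `<rect>`. Its stroke #0000ff means score at S505, F1255. After flipping Y the toolpath is (97.950,80.859) → (189.905,80.859) → (189.905,60.635) → (97.950,60.635) → (97.950,80.859), returning to the start.

Shape 4 is a quadratic bezier drawn with `<path>`. Its stroke #ff8800 means cut at S864, F683. After flipping Y the toolpath is (19.527,77.899) → (57.661,66.176) → (96.877,52.799) → (137.173,37.769) → (178.550,21.086).

Shape 5 is a circle drawn with `<circle>`. Its stroke #ff8800 means cut at S864, F683. After flipping Y the toolpath is (52.863,83.423) → (49.121,92.458) → (40.086,96.200) → (31.051,92.458) → (27.309,83.423) → (31.051,74.388) → (40.086,70.646) → (49.121,74.388) → (52.863,83.423), returning to the start.

(bCNC post)
(Date: synthetic)
G21
G90
G00 X146.544 Y28.590
M3 S864
G1 X106.421 Y91.589 F683
G1 X175.971 Y115.373 F683
G1 X139.742 Y84.095 F683
G1 X22.352 Y23.198 F683
G1 X146.544 Y28.590 F683
M5
G00 X50.820 Y108.902
M3 S864
G1 X65.884 Y108.902 F683
G1 X65.884 Y70.113 F683
G1 X50.820 Y70.113 F683
G1 X50.820 Y108.902 F683
M5
G00 X97.950 Y80.859
M3 S505
G1 X189.905 Y80.859 F1255
G1 X189.905 Y60.635 F1255
G1 X97.950 Y60.635 F1255
G1 X97.950 Y80.859 F1255
M5
G00 X19.527 Y77.899
M3 S864
G1 X57.661 Y66.176 F683
G1 X96.877 Y52.799 F683
G1 X137.173 Y37.769 F683
G1 X178.550 Y21.086 F683
M5
G00 X52.863 Y83.423
M3 S864
G1 X49.121 Y92.458 F683
G1 X40.086 Y96.200 F683
G1 X31.051 Y92.458 F683
G1 X27.309 Y83.423 F683
G1 X31.051 Y74.388 F683
G1 X40.086 Y70.646 F683
G1 X49.121 Y74.388 F683
G1 X52.863 Y83.423 F683
M5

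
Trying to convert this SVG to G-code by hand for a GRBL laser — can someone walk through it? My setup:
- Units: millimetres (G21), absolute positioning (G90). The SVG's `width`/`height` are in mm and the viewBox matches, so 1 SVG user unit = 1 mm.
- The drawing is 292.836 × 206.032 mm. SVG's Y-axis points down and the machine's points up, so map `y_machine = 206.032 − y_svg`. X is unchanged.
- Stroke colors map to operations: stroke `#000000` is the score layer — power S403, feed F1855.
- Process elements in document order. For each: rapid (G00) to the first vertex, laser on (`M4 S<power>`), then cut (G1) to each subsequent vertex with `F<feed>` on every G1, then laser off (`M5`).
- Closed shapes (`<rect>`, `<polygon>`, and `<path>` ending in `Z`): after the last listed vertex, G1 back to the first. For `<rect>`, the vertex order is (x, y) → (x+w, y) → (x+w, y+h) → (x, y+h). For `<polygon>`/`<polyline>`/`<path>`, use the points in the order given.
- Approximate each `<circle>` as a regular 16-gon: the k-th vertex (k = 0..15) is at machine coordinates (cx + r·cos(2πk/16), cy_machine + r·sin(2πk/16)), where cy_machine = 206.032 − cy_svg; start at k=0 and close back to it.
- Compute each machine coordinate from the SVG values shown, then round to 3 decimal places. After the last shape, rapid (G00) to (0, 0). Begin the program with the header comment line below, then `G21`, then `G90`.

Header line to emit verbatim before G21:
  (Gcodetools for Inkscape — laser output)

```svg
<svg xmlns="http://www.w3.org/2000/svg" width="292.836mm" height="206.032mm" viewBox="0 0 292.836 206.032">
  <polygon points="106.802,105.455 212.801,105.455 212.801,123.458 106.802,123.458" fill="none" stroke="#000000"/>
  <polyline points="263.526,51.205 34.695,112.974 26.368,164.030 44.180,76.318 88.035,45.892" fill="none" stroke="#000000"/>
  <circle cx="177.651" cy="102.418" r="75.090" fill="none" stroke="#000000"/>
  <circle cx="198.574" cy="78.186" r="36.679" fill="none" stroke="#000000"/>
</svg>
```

viewBox `0 0 292.836 206.032` with mm width/height → 1 unit = 1 mm. Flip: y_m = 206.032 − y_svg.

**Shape 1** — `<polygon>` rectangle, stroke `#000000` → score (S403, F1855). Machine vertices: (106.802,100.577) → (212.801,100.577) → (212.801,82.574) → (106.802,82.574) → (106.802,100.577). Closed: final G1 returns to the first vertex.

**Shape 2** — `<polyline>` open polyline, stroke `#000000` → score (S403, F1855). Machine vertices: (263.526,154.827) → (34.695,93.058) → (26.368,42.002) → (44.180,129.714) → (88.035,160.140). Open path.

**Shape 3** — `<circle>` circle, stroke `#000000` → score (S403, F1855). Machine vertices: (252.741,103.614) → (247.025,132.350) → (230.748,156.711) → (206.387,172.988) → (177.651,178.704) → (148.915,172.988) → (124.554,156.711) → (108.277,132.350) → (102.561,103.614) → (108.277,74.878) → (124.554,50.517) → (148.915,34.240) → (177.651,28.524) → (206.387,34.240) → (230.748,50.517) → (247.025,74.878) → (252.741,103.614). Closed: final G1 returns to the first vertex.

**Shape 4** — `<circle>` circle, stroke `#000000` → score (S403, F1855). Machine vertices: (235.253,127.846) → (232.461,141.882) → (224.510,153.782) → (212.610,161.733) → (198.574,164.525) → (184.538,161.733) → (172.638,153.782) → (164.687,141.882) → (161.895,127.846) → (164.687,113.810) → (172.638,101.910) → (184.538,93.959) → (198.574,91.167) → (212.610,93.959) → (224.510,101.910) → (232.461,113.810) → (235.253,127.846). Closed: final G1 returns to the first vertex.

(Gcodetools for Inkscape — laser output)
G21
G90
G00 X106.802 Y100.577
M4 S403
G1 X212.801 Y100.577 F1855
G1 X212.801 Y82.574 F1855
G1 X106.802 Y82.574 F1855
G1 X106.802 Y100.577 F1855
M5
G00 X263.526 Y154.827
M4 S403
G1 X34.695 Y93.058 F1855
G1 X26.368 Y42.002 F1855
G1 X44.180 Y129.714 F1855
G1 X88.035 Y160.140 F1855
M5
G00 X252.741 Y103.614
M4 S403
G1 X247.025 Y132.350 F1855
G1 X230.748 Y156.711 F1855
G1 X206.387 Y172.988 F1855
G1 X177.651 Y178.704 F1855
G1 X148.915 Y172.988 F1855
G1 X124.554 Y156.711 F1855
G1 X108.277 Y132.350 F1855
G1 X102.561 Y103.614 F1855
G1 X108.277 Y74.878 F1855
G1 X124.554 Y50.517 F1855
G1 X148.915 Y34.240 F1855
G1 X177.651 Y28.524 F1855
G1 X206.387 Y34.240 F1855
G1 X230.748 Y50.517 F1855
G1 X247.025 Y74.878 F1855
G1 X252.741 Y103.614 F1855
M5
G00 X235.253 Y127.846
M4 S403
G1 X232.461 Y141.882 F1855
G1 X224.510 Y153.782 F1855
G1 X212.610 Y161.733 F1855
G1 X198.574 Y164.525 F1855
G1 X184.538 Y161.733 F1855
G1 X172.638 Y153.782 F1855
G1 X164.687 Y141.882 F1855
G1 X161.895 Y127.846 F1855
G1 X164.687 Y113.810 F1855
G1 X172.638 Y101.910 F1855
G1 X184.538 Y93.959 F1855
G1 X198.574 Y91.167 F1855
G1 X212.610 Y93.959 F1855
G1 X224.510 Y101.910 F1855
G1 X232.461 Y113.810 F1855
G1 X235.253 Y127.846 F1855
M5
G00 X0.000 Y0.000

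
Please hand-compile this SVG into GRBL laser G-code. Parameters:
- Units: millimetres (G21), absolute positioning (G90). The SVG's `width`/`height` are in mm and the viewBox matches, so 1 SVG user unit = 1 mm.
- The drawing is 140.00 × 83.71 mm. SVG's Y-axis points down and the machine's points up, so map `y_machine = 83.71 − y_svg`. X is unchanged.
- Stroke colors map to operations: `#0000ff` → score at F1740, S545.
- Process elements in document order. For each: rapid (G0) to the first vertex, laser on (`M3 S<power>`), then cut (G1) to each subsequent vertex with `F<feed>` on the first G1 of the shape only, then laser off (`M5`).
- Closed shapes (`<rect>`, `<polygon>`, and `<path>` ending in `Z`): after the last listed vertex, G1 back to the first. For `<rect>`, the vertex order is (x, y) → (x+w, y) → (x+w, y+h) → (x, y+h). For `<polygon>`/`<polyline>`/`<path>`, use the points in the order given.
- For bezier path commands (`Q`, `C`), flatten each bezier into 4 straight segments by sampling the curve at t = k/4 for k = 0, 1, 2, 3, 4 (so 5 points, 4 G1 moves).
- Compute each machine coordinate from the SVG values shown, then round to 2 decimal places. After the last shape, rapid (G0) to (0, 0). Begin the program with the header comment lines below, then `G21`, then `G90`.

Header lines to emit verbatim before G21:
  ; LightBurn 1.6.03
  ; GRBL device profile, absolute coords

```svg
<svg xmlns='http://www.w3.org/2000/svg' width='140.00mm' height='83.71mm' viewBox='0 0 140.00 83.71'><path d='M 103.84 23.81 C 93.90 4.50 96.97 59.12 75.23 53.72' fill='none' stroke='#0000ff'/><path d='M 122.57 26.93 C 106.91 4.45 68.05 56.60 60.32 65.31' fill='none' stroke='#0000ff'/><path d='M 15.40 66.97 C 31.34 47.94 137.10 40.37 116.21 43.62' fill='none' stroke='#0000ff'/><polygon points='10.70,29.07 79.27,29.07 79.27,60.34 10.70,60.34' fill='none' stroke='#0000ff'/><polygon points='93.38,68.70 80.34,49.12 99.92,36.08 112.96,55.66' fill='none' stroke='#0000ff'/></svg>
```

; LightBurn 1.6.03
; GRBL device profile, absolute coords
G21
G90
G0 X103.84 Y59.90
M3 S545
G1 X98.23 Y62.61 F1740
G1 X93.96 Y50.16
G1 X87.47 Y35.10
G1 X75.23 Y29.99
M5
G0 X122.57 Y56.78
M3 S545
G1 X107.32 Y61.49 F1740
G1 X88.47 Y49.29
G1 X71.11 Y31.23
G1 X60.32 Y18.40
M5
G0 X15.40 Y16.74
M3 S545
G1 X40.81 Y28.87 F1740
G1 X79.62 Y36.77
G1 X111.51 Y40.49
G1 X116.21 Y40.09
M5
G0 X10.70 Y54.64
M3 S545
G1 X79.27 Y54.64 F1740
G1 X79.27 Y23.37
G1 X10.70 Y23.37
G1 X10.70 Y54.64
M5
G0 X93.38 Y15.01
M3 S545
G1 X80.34 Y34.59 F1740
G1 X99.92 Y47.63
G1 X112.96 Y28.05
G1 X93.38 Y15.01
M5
G0 X0.00 Y0.00

viewBox `0 0 140.00 83.71` with mm width/height → 1 unit = 1 mm. Flip: y_m = 83.71 − y_svg.

**Shape 1** — `<path>` cubic bezier, stroke `#0000ff` → score (S545, F1740). Control points (SVG): P0=(103.84,23.81), P1=(93.90,4.50), P2=(96.97,59.12), P3=(75.23,53.72); sampled at t=k/4. Machine vertices: (103.84,59.90) → (98.23,62.61) → (93.96,50.16) → (87.47,35.10) → (75.23,29.99). Open path.

**Shape 2** — `<path>` cubic bezier, stroke `#0000ff` → score (S545, F1740). Control points (SVG): P0=(122.57,26.93), P1=(106.91,4.45), P2=(68.05,56.60), P3=(60.32,65.31); sampled at t=k/4. Machine vertices: (122.57,56.78) → (107.32,61.49) → (88.47,49.29) → (71.11,31.23) → (60.32,18.40). Open path.

**Shape 3** — `<path>` cubic bezier, stroke `#0000ff` → score (S545, F1740). Control points (SVG): P0=(15.40,66.97), P1=(31.34,47.94), P2=(137.10,40.37), P3=(116.21,43.62); sampled at t=k/4. Machine vertices: (15.40,16.74) → (40.81,28.87) → (79.62,36.77) → (111.51,40.49) → (116.21,40.09). Open path.

**Shape 4** — `<polygon>` rectangle, stroke `#0000ff` → score (S545, F1740). Machine vertices: (10.70,54.64) → (79.27,54.64) → (79.27,23.37) → (10.70,23.37) → (10.70,54.64). Closed: final G1 returns to the first vertex.

**Shape 5** — `<polygon>` regular polygon, stroke `#0000ff` → score (S545, F1740). Machine vertices: (93.38,15.01) → (80.34,34.59) → (99.92,47.63) → (112.96,28.05) → (93.38,15.01). Closed: final G1 returns to the first vertex.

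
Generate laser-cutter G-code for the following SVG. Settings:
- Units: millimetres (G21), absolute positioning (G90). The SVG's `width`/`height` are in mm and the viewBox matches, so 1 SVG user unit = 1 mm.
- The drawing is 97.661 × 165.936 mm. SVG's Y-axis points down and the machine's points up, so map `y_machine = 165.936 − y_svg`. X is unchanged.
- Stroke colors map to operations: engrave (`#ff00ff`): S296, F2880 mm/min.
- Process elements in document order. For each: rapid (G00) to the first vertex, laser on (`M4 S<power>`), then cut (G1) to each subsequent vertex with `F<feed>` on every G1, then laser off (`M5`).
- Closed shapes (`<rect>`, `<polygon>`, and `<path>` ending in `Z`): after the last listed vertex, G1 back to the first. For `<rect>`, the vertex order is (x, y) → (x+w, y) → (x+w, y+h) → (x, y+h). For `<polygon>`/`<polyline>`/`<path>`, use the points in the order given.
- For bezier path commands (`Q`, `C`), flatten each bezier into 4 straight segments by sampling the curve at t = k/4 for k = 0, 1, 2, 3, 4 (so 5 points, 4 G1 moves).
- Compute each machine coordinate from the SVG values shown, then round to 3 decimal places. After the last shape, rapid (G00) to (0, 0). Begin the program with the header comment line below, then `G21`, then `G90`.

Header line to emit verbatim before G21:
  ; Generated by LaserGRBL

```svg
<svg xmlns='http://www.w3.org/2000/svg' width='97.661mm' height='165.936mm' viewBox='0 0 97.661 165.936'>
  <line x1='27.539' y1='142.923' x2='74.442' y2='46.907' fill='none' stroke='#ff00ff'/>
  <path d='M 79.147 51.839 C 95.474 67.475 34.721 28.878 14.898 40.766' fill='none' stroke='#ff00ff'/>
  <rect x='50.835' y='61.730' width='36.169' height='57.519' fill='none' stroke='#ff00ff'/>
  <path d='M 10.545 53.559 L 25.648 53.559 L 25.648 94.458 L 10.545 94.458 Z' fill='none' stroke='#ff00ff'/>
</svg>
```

; Generated by LaserGRBL
G21
G90
G00 X27.539 Y23.013
M4 S296
G1 X74.442 Y119.029 F2880
M5
G00 X79.147 Y114.097
M4 S296
G1 X78.784 Y110.902 F2880
G1 X60.579 Y118.228 F2880
G1 X35.596 Y126.256 F2880
G1 X14.898 Y125.170 F2880
M5
G00 X50.835 Y104.206
M4 S296
G1 X87.004 Y104.206 F2880
G1 X87.004 Y46.687 F2880
G1 X50.835 Y46.687 F2880
G1 X50.835 Y104.206 F2880
M5
G00 X10.545 Y112.377
M4 S296
G1 X25.648 Y112.377 F2880
G1 X25.648 Y71.478 F2880
G1 X10.545 Y71.478 F2880
G1 X10.545 Y112.377 F2880
M5
G00 X0.000 Y0.000

1 u = 1 mm; y_m = 165.936 − y.

[1] `<line>` line segment, #ff00ff→engrave S296 F2880: (27.539,23.013) → (74.442,119.029)

[2] `<path>` cubic bezier, #ff00ff→engrave S296 F2880: (79.147,114.097) → (78.784,110.902) → (60.579,118.228) → (35.596,126.256) → (14.898,125.170)

[3] `<rect>` rectangle, #ff00ff→engrave S296 F2880: (50.835,104.206) → (87.004,104.206) → (87.004,46.687) → (50.835,46.687) → (50.835,104.206) (closed)

[4] `<path>` rectangle, #ff00ff→engrave S296 F2880: (10.545,112.377) → (25.648,112.377) → (25.648,71.478) → (10.545,71.478) → (10.545,112.377) (closed)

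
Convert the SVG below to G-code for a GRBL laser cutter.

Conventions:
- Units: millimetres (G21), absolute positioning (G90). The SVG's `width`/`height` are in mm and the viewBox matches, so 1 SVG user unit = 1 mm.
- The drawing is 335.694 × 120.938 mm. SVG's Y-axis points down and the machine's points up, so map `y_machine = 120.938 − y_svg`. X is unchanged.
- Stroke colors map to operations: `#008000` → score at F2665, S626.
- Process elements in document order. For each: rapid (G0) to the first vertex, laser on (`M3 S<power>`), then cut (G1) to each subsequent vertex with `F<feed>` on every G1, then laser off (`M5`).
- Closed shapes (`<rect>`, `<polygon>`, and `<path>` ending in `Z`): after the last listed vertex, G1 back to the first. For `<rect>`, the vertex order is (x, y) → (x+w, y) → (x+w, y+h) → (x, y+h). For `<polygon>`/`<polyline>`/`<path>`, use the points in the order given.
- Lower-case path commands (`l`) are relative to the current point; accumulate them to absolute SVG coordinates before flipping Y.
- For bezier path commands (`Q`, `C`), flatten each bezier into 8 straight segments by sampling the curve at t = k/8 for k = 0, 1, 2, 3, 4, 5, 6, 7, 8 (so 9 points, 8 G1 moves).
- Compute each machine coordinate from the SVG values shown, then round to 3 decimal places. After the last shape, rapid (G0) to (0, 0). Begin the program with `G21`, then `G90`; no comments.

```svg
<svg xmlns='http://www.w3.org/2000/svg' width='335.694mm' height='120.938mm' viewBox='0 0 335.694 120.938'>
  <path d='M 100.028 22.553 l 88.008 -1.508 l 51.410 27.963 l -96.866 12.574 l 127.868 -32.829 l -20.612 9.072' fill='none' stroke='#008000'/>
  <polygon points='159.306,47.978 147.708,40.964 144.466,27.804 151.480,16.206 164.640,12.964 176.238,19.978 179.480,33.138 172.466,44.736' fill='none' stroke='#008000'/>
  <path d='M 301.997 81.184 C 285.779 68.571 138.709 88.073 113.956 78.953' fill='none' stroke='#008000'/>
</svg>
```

G21
G90
G0 X100.028 Y98.385
M3 S626
G1 X188.036 Y99.893 F2665
G1 X239.446 Y71.930 F2665
G1 X142.580 Y59.356 F2665
G1 X270.448 Y92.185 F2665
G1 X249.836 Y83.113 F2665
M5
G0 X159.306 Y72.960
M3 S626
G1 X147.708 Y79.974 F2665
G1 X144.466 Y93.134 F2665
G1 X151.480 Y104.732 F2665
G1 X164.640 Y107.974 F2665
G1 X176.238 Y100.960 F2665
G1 X179.480 Y87.800 F2665
G1 X172.466 Y76.202 F2665
G1 X159.306 Y72.960 F2665
M5
G0 X301.997 Y39.754
M3 S626
G1 X290.276 Y43.097 F2665
G1 X269.255 Y44.141 F2665
G1 X241.899 Y43.598 F2665
G1 X211.177 Y42.179 F2665
G1 X180.055 Y40.597 F2665
G1 X151.499 Y39.563 F2665
G1 X128.478 Y39.788 F2665
G1 X113.956 Y41.985 F2665
M5
G0 X0.000 Y0.000

viewBox `0 0 335.694 120.938` with mm width/height → 1 unit = 1 mm. Flip: y_m = 120.938 − y_svg.

**Shape 1** — `<path>` open polyline, stroke `#008000` → score (S626, F2665). Machine vertices: (100.028,98.385) → (188.036,99.893) → (239.446,71.930) → (142.580,59.356) → (270.448,92.185) → (249.836,83.113). Open path.

**Shape 2** — `<polygon>` regular polygon, stroke `#008000` → score (S626, F2665). Machine vertices: (159.306,72.960) → (147.708,79.974) → (144.466,93.134) → (151.480,104.732) → (164.640,107.974) → (176.238,100.960) → (179.480,87.800) → (172.466,76.202) → (159.306,72.960). Closed: final G1 returns to the first vertex.

**Shape 3** — `<path>` cubic bezier, stroke `#008000` → score (S626, F2665). Control points (SVG): P0=(301.997,81.184), P1=(285.779,68.571), P2=(138.709,88.073), P3=(113.956,78.953); sampled at t=k/8. Machine vertices: (301.997,39.754) → (290.276,43.097) → (269.255,44.141) → (241.899,43.598) → (211.177,42.179) → (180.055,40.597) → (151.499,39.563) → (128.478,39.788) → (113.956,41.985). Open path.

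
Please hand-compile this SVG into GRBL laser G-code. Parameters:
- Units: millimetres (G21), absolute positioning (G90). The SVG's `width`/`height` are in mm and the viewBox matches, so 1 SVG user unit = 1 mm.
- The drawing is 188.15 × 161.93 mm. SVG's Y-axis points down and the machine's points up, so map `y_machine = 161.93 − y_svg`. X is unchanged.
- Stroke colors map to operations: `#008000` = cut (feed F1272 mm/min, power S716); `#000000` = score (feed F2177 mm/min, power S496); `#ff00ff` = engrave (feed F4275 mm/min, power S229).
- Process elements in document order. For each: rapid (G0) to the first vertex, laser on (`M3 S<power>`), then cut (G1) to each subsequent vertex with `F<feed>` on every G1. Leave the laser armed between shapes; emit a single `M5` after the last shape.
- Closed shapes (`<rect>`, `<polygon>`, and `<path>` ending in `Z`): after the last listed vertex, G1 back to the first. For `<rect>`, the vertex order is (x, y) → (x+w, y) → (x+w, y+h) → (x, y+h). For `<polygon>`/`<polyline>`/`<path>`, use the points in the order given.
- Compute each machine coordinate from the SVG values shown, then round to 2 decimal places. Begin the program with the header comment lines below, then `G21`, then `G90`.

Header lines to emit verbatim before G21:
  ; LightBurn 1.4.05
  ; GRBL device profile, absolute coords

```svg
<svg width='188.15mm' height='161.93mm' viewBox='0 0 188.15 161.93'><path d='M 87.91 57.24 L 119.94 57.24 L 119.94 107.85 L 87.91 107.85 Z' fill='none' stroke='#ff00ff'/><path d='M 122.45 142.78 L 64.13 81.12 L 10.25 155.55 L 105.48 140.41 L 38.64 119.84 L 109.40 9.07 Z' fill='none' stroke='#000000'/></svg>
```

1 u = 1 mm; y_m = 161.93 − y.

[1] `<path>` rectangle, #ff00ff→engrave S229 F4275: (87.91,104.69) → (119.94,104.69) → (119.94,54.08) → (87.91,54.08) → (87.91,104.69) (closed)

[2] `<path>` closed polygon, #000000→score S496 F2177: (122.45,19.15) → (64.13,80.81) → (10.25,6.38) → (105.48,21.52) → (38.64,42.09) → (109.40,152.86) → (122.45,19.15) (closed)

; LightBurn 1.4.05
; GRBL device profile, absolute coords
G21
G90
G0 X87.91 Y104.69
M3 S229
G1 X119.94 Y104.69 F4275
G1 X119.94 Y54.08 F4275
G1 X87.91 Y54.08 F4275
G1 X87.91 Y104.69 F4275
G0 X122.45 Y19.15
M3 S496
G1 X64.13 Y80.81 F2177
G1 X10.25 Y6.38 F2177
G1 X105.48 Y21.52 F2177
G1 X38.64 Y42.09 F2177
G1 X109.40 Y152.86 F2177
G1 X122.45 Y19.15 F2177
M5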